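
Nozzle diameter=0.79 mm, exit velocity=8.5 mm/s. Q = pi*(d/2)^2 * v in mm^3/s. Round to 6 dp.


A = pi*(0.79/2)^2 = 0.49016699 mm^2
Q = 0.49016699 * 8.5 = 4.166419 mm^3/s


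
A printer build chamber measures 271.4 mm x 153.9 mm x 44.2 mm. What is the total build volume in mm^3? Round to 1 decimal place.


V = 271.4 * 153.9 * 44.2 = 1846165.9 mm^3


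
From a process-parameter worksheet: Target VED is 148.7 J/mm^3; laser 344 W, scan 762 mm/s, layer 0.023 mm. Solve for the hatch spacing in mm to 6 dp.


h = 344 / (148.7*762*0.023) = 0.131997 mm


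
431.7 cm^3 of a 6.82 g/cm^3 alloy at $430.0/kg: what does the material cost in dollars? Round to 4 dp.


Mass = 431.7*6.82/1000 = 2.944194 kg
Cost = 2.944194 * 430.0 = 1266.0034 $


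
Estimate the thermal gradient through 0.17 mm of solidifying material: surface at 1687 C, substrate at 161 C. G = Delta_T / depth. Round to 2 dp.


G = (1687-161)/0.17 = 8976.47 C/mm


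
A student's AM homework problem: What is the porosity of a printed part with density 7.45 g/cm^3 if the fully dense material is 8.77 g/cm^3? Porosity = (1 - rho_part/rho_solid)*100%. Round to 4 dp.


Porosity = (1-7.45/8.77)*100 = 15.0513 %


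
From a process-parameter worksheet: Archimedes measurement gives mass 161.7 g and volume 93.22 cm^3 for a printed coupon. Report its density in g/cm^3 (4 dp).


rho = 161.7 / 93.22 = 1.7346 g/cm^3


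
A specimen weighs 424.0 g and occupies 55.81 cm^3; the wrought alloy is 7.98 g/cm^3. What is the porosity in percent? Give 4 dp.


rho_part = 424.0 / 55.81 = 7.5972048 g/cm^3
Porosity = (1 - 7.5972048/7.98)*100 = 4.7969 %


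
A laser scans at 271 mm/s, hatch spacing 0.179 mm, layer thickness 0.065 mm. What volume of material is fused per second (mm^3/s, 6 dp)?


Rate = 271 * 0.179 * 0.065 = 3.153085 mm^3/s


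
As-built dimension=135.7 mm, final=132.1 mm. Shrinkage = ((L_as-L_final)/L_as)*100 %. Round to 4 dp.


Shrinkage = ((135.7-132.1)/135.7)*100 = 2.6529 %


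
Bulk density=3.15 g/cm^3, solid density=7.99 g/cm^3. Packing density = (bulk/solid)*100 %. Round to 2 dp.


Packing = (3.15/7.99)*100 = 39.42 %


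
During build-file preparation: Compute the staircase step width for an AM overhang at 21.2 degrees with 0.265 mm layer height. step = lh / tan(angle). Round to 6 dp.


step = 0.265 / tan(21.2) = 0.683211 mm


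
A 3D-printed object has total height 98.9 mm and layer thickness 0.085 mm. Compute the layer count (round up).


Layers = ceil(98.9/0.085) = 1164


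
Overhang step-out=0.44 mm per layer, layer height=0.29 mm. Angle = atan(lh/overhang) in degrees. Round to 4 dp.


angle = atan(0.29/0.44) = 33.3885 degrees


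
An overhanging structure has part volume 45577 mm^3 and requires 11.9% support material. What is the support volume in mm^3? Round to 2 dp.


V_support = 45577 * 0.119 = 5423.66 mm^3


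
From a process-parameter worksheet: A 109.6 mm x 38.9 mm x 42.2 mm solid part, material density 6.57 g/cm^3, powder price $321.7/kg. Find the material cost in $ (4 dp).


V = 109.6 * 38.9 * 42.2 = 179917.168 mm^3 = 179.917168 cm^3
Mass = 179.917168 * 6.57 / 1000 = 1.18205579 kg
Cost = 1.18205579 * 321.7 = 380.2673 $


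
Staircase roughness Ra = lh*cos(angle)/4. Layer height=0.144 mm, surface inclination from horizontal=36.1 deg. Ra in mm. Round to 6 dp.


Ra = 0.144 * cos(36.1) / 4 = 0.029088 mm


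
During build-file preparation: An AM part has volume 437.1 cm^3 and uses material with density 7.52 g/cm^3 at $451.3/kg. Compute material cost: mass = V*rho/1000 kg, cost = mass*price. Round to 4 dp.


Mass = 437.1*7.52/1000 = 3.286992 kg
Cost = 3.286992 * 451.3 = 1483.4195 $


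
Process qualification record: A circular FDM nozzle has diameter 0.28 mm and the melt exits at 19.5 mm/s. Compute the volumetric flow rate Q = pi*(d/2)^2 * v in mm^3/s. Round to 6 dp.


A = pi*(0.28/2)^2 = 0.06157522 mm^2
Q = 0.06157522 * 19.5 = 1.200717 mm^3/s


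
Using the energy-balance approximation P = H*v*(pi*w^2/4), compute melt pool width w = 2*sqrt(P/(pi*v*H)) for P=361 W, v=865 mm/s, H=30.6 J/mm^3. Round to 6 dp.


w = 2*sqrt(361/(pi*865*30.6)) = 0.131777 mm


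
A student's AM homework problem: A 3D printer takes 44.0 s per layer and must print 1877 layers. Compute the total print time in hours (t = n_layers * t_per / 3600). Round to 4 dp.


t = 1877 * 44.0 / 3600 = 22.9411 hrs


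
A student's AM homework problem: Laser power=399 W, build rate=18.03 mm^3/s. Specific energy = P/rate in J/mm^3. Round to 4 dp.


SE = 399 / 18.03 = 22.1298 J/mm^3


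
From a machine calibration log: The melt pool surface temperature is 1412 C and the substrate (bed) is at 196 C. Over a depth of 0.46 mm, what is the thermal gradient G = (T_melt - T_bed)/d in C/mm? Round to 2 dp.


G = (1412-196)/0.46 = 2643.48 C/mm


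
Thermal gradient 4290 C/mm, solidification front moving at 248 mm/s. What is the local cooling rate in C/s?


CR = 4290 * 248 = 1063920 C/s


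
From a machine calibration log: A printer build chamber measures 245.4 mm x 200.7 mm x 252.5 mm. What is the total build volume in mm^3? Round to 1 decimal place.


V = 245.4 * 200.7 * 252.5 = 12436074.5 mm^3


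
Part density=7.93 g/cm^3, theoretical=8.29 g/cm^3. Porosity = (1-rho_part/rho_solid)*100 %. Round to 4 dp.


Porosity = (1-7.93/8.29)*100 = 4.3426 %


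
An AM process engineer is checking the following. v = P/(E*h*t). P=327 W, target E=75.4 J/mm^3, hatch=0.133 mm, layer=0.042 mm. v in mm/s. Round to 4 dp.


v = 327 / (75.4*0.133*0.042) = 776.382 mm/s


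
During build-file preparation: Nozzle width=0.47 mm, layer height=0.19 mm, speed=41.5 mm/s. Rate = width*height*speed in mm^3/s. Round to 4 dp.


Rate = 0.47 * 0.19 * 41.5 = 3.706 mm^3/s


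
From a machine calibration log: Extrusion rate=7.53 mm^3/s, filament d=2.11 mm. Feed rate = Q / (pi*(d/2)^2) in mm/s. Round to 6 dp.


A = pi*(2.11/2)^2 = 3.496671
v = 7.53 / 3.496671 = 2.153477 mm/s


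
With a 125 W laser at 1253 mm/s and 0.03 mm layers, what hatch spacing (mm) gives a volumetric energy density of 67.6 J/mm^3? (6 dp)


h = 125 / (67.6*1253*0.03) = 0.049192 mm


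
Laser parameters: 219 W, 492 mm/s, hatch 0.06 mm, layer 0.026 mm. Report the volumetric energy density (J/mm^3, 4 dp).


E = 219 / (492*0.06*0.026) = 285.3346 J/mm^3


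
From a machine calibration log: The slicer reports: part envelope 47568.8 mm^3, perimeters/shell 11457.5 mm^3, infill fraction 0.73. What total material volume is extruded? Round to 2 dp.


V_infill = (47568.8 - 11457.5) * 0.73 = 26361.25
V_total = 11457.5 + 26361.25 = 37818.75 mm^3


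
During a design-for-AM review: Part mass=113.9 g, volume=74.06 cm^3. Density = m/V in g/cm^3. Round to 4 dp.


rho = 113.9 / 74.06 = 1.5379 g/cm^3


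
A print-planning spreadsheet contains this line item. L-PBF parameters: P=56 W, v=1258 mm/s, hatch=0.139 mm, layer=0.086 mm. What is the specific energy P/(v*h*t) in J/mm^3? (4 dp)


Build rate = 1258 * 0.139 * 0.086 = 15.038132 mm^3/s
SE = 56 / 15.038132 = 3.7239 J/mm^3


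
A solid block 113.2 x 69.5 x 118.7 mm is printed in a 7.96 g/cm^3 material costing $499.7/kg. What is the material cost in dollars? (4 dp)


V = 113.2 * 69.5 * 118.7 = 933860.38 mm^3 = 933.86038 cm^3
Mass = 933.86038 * 7.96 / 1000 = 7.43352862 kg
Cost = 7.43352862 * 499.7 = 3714.5343 $


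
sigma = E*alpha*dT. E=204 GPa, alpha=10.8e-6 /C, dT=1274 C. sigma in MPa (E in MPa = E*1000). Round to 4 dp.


sigma = 204*1000 * 10.8e-6 * 1274 = 2806.8768 MPa


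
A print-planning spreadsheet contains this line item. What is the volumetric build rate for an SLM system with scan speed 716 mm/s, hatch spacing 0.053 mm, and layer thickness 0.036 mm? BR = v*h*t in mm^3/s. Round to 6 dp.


Rate = 716 * 0.053 * 0.036 = 1.366128 mm^3/s


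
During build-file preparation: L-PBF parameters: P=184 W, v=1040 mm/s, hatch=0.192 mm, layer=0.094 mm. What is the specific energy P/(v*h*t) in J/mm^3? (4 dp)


Build rate = 1040 * 0.192 * 0.094 = 18.76992 mm^3/s
SE = 184 / 18.76992 = 9.8029 J/mm^3


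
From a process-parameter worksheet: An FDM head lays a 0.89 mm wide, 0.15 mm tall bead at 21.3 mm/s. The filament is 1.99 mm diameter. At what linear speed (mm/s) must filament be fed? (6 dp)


Q = 0.89 * 0.15 * 21.3 = 2.84355 mm^3/s
A_fil = pi*(1.99/2)^2 = 3.11025527 mm^2
v_feed = 2.84355 / 3.11025527 = 0.91425 mm/s


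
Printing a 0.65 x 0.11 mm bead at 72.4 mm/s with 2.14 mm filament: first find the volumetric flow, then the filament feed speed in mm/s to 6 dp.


Q = 0.65 * 0.11 * 72.4 = 5.1766 mm^3/s
A_fil = pi*(2.14/2)^2 = 3.59680943 mm^2
v_feed = 5.1766 / 3.59680943 = 1.43922 mm/s


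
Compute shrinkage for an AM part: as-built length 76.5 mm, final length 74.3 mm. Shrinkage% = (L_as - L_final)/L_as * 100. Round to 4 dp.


Shrinkage = ((76.5-74.3)/76.5)*100 = 2.8758 %


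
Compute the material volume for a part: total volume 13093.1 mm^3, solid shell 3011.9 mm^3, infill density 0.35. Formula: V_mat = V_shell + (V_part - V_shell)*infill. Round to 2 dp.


V_infill = (13093.1 - 3011.9) * 0.35 = 3528.42
V_total = 3011.9 + 3528.42 = 6540.32 mm^3


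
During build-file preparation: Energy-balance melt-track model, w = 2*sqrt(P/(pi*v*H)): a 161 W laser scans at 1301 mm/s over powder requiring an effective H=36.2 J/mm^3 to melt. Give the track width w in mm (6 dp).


w = 2*sqrt(161/(pi*1301*36.2)) = 0.065974 mm


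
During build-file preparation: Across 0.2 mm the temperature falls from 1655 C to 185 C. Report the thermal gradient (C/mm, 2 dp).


G = (1655-185)/0.2 = 7350.0 C/mm


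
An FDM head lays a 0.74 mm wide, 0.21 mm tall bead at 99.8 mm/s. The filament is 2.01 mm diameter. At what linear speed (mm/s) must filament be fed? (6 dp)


Q = 0.74 * 0.21 * 99.8 = 15.50892 mm^3/s
A_fil = pi*(2.01/2)^2 = 3.17308712 mm^2
v_feed = 15.50892 / 3.17308712 = 4.887644 mm/s


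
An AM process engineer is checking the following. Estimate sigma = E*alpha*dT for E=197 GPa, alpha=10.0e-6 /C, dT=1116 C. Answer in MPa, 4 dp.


sigma = 197*1000 * 10.0e-6 * 1116 = 2198.52 MPa


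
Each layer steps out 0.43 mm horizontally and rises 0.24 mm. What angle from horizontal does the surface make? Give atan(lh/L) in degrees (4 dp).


angle = atan(0.24/0.43) = 29.1676 degrees


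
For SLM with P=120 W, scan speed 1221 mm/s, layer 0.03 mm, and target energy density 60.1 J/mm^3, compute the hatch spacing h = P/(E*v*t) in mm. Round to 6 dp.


h = 120 / (60.1*1221*0.03) = 0.054509 mm


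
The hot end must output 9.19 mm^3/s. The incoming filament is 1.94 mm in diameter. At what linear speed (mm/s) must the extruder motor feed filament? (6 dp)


A = pi*(1.94/2)^2 = 2.955925
v = 9.19 / 2.955925 = 3.10901 mm/s


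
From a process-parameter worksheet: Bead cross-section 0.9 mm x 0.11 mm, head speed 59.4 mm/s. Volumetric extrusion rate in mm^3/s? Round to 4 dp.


Rate = 0.9 * 0.11 * 59.4 = 5.8806 mm^3/s


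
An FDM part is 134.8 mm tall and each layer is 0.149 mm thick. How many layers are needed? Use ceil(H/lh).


Layers = ceil(134.8/0.149) = 905


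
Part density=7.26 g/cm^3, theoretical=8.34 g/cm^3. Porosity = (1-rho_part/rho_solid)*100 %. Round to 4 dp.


Porosity = (1-7.26/8.34)*100 = 12.9496 %


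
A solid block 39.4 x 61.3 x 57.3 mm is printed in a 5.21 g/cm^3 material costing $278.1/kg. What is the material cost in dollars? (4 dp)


V = 39.4 * 61.3 * 57.3 = 138392.106 mm^3 = 138.392106 cm^3
Mass = 138.392106 * 5.21 / 1000 = 0.72102287 kg
Cost = 0.72102287 * 278.1 = 200.5165 $


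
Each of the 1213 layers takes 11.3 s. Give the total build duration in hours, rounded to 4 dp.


t = 1213 * 11.3 / 3600 = 3.8075 hrs


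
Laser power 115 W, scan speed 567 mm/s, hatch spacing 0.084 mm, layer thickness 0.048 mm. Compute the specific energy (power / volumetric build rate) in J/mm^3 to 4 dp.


Build rate = 567 * 0.084 * 0.048 = 2.286144 mm^3/s
SE = 115 / 2.286144 = 50.303 J/mm^3


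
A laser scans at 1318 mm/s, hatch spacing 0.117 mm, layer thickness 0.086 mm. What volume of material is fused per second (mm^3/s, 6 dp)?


Rate = 1318 * 0.117 * 0.086 = 13.261716 mm^3/s


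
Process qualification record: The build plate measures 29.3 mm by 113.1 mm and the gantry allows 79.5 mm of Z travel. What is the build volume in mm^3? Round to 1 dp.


V = 29.3 * 113.1 * 79.5 = 263449.5 mm^3


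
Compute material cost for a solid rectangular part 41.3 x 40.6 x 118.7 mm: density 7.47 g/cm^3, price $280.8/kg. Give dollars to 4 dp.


V = 41.3 * 40.6 * 118.7 = 199033.786 mm^3 = 199.033786 cm^3
Mass = 199.033786 * 7.47 / 1000 = 1.48678238 kg
Cost = 1.48678238 * 280.8 = 417.4885 $


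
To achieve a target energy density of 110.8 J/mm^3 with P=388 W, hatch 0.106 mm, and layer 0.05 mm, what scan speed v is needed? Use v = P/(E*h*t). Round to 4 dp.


v = 388 / (110.8*0.106*0.05) = 660.7179 mm/s


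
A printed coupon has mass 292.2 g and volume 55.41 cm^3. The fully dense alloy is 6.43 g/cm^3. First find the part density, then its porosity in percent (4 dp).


rho_part = 292.2 / 55.41 = 5.27341635 g/cm^3
Porosity = (1 - 5.27341635/6.43)*100 = 17.9873 %


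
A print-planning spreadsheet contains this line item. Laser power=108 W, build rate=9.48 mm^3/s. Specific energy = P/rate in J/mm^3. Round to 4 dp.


SE = 108 / 9.48 = 11.3924 J/mm^3


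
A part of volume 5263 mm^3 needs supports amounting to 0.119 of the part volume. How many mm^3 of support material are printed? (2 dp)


V_support = 5263 * 0.119 = 626.3 mm^3


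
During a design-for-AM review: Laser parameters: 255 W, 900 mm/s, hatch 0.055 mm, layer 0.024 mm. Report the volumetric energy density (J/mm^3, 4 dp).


E = 255 / (900*0.055*0.024) = 214.6465 J/mm^3


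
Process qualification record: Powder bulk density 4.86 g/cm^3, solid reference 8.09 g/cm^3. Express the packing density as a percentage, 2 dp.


Packing = (4.86/8.09)*100 = 60.07 %


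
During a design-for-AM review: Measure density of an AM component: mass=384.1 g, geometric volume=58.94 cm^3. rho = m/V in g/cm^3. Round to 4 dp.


rho = 384.1 / 58.94 = 6.5168 g/cm^3


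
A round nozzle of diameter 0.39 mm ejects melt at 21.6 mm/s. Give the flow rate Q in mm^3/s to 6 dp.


A = pi*(0.39/2)^2 = 0.11945906 mm^2
Q = 0.11945906 * 21.6 = 2.580316 mm^3/s


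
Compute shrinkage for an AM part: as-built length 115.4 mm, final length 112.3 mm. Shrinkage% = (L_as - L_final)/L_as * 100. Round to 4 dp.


Shrinkage = ((115.4-112.3)/115.4)*100 = 2.6863 %


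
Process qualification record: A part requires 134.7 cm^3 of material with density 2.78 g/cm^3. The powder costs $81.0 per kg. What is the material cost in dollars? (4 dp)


Mass = 134.7*2.78/1000 = 0.374466 kg
Cost = 0.374466 * 81.0 = 30.3317 $


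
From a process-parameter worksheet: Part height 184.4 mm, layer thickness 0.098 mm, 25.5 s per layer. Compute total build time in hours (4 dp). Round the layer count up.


Layers = ceil(184.4/0.098) = 1882
t = 1882 * 25.5 / 3600 = 13.3308 hrs


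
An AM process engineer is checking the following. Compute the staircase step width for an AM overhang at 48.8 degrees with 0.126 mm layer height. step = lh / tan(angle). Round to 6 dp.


step = 0.126 / tan(48.8) = 0.110305 mm


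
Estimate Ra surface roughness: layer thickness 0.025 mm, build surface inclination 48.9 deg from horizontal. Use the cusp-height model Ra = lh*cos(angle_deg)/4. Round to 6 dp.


Ra = 0.025 * cos(48.9) / 4 = 0.004109 mm


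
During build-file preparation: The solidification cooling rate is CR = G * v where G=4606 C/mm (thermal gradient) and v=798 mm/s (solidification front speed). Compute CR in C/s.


CR = 4606 * 798 = 3675588 C/s


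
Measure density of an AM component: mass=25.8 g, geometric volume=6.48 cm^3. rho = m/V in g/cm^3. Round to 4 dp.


rho = 25.8 / 6.48 = 3.9815 g/cm^3


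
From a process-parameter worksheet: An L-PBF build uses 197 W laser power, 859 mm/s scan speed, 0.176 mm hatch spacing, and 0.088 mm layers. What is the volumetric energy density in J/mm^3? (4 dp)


E = 197 / (859*0.176*0.088) = 14.8074 J/mm^3


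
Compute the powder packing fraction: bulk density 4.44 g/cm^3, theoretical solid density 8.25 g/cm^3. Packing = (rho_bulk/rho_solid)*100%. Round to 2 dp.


Packing = (4.44/8.25)*100 = 53.82 %


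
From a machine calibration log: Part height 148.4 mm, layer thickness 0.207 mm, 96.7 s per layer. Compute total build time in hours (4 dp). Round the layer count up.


Layers = ceil(148.4/0.207) = 717
t = 717 * 96.7 / 3600 = 19.2594 hrs


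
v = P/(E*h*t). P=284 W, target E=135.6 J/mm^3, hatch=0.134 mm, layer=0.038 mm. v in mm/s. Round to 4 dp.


v = 284 / (135.6*0.134*0.038) = 411.3109 mm/s


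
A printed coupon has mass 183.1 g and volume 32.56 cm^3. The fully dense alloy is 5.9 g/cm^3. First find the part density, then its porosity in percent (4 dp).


rho_part = 183.1 / 32.56 = 5.62346437 g/cm^3
Porosity = (1 - 5.62346437/5.9)*100 = 4.687 %


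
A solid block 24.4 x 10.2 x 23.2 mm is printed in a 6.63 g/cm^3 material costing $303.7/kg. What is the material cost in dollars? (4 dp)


V = 24.4 * 10.2 * 23.2 = 5774.016 mm^3 = 5.774016 cm^3
Mass = 5.774016 * 6.63 / 1000 = 0.03828173 kg
Cost = 0.03828173 * 303.7 = 11.6262 $


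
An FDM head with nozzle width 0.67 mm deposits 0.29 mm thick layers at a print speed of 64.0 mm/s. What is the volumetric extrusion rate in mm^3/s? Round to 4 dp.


Rate = 0.67 * 0.29 * 64.0 = 12.4352 mm^3/s


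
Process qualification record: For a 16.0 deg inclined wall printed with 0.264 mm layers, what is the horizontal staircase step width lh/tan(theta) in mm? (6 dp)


step = 0.264 / tan(16.0) = 0.920677 mm


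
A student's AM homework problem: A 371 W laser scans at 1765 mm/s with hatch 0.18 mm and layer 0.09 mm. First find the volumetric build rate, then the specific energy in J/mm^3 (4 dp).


Build rate = 1765 * 0.18 * 0.09 = 28.593 mm^3/s
SE = 371 / 28.593 = 12.9752 J/mm^3


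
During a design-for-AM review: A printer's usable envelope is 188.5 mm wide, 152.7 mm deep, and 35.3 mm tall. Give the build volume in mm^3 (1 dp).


V = 188.5 * 152.7 * 35.3 = 1016073.4 mm^3


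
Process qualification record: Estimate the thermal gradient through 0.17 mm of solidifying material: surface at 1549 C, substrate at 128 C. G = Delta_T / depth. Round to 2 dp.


G = (1549-128)/0.17 = 8358.82 C/mm


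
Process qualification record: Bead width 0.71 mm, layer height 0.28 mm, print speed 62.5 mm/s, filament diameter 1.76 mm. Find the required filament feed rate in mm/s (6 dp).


Q = 0.71 * 0.28 * 62.5 = 12.425 mm^3/s
A_fil = pi*(1.76/2)^2 = 2.43284935 mm^2
v_feed = 12.425 / 2.43284935 = 5.10718 mm/s


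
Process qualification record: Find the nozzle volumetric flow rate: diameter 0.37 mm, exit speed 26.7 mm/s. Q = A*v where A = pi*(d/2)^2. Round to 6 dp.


A = pi*(0.37/2)^2 = 0.10752101 mm^2
Q = 0.10752101 * 26.7 = 2.870811 mm^3/s


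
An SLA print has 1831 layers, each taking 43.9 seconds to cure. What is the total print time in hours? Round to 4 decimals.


t = 1831 * 43.9 / 3600 = 22.328 hrs


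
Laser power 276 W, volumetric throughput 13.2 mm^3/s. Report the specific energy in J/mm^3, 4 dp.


SE = 276 / 13.2 = 20.9091 J/mm^3


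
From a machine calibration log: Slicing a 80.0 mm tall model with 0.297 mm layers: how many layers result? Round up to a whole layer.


Layers = ceil(80.0/0.297) = 270


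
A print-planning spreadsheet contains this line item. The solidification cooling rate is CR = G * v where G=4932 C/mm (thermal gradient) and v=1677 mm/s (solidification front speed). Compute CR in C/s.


CR = 4932 * 1677 = 8270964 C/s


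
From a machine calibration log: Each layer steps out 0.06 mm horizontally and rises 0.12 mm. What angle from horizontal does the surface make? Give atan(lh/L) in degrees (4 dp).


angle = atan(0.12/0.06) = 63.4349 degrees


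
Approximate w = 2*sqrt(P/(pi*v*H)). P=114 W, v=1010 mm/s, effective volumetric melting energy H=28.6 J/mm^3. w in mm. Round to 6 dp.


w = 2*sqrt(114/(pi*1010*28.6)) = 0.070887 mm


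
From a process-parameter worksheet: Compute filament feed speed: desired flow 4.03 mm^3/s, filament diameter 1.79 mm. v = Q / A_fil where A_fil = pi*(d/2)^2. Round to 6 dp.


A = pi*(1.79/2)^2 = 2.516494
v = 4.03 / 2.516494 = 1.601434 mm/s


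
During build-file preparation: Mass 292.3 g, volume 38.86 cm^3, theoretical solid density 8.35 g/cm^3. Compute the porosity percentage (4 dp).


rho_part = 292.3 / 38.86 = 7.52187339 g/cm^3
Porosity = (1 - 7.52187339/8.35)*100 = 9.9177 %


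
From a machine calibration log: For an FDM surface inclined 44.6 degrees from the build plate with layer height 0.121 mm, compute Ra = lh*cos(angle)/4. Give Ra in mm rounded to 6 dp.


Ra = 0.121 * cos(44.6) / 4 = 0.021539 mm


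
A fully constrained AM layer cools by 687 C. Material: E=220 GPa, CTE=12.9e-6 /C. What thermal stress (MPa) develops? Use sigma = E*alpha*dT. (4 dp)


sigma = 220*1000 * 12.9e-6 * 687 = 1949.706 MPa


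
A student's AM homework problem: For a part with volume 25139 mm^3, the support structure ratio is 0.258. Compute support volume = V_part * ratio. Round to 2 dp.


V_support = 25139 * 0.258 = 6485.86 mm^3


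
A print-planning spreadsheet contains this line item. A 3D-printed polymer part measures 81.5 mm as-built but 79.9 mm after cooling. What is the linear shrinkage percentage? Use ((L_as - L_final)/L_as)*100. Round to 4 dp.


Shrinkage = ((81.5-79.9)/81.5)*100 = 1.9632 %


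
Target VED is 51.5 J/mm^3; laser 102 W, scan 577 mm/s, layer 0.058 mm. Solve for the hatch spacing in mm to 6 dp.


h = 102 / (51.5*577*0.058) = 0.059182 mm


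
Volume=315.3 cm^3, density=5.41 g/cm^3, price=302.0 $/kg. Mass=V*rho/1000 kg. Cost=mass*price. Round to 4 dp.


Mass = 315.3*5.41/1000 = 1.705773 kg
Cost = 1.705773 * 302.0 = 515.1434 $


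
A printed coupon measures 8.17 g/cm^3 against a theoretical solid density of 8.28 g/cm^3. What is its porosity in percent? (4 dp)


Porosity = (1-8.17/8.28)*100 = 1.3285 %


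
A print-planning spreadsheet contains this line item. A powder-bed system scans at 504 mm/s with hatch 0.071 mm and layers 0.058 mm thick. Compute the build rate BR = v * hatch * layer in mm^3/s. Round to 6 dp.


Rate = 504 * 0.071 * 0.058 = 2.075472 mm^3/s


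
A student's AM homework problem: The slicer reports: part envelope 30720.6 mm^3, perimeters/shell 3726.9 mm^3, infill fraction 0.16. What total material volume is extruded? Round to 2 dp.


V_infill = (30720.6 - 3726.9) * 0.16 = 4318.99
V_total = 3726.9 + 4318.99 = 8045.89 mm^3


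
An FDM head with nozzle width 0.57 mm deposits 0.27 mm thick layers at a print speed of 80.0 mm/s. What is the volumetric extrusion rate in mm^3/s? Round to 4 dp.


Rate = 0.57 * 0.27 * 80.0 = 12.312 mm^3/s


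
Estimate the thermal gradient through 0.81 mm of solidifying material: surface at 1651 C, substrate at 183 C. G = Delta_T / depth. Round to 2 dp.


G = (1651-183)/0.81 = 1812.35 C/mm


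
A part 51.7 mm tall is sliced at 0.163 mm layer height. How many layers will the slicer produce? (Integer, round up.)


Layers = ceil(51.7/0.163) = 318


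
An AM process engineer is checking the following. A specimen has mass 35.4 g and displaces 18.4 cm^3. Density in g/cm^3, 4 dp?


rho = 35.4 / 18.4 = 1.9239 g/cm^3


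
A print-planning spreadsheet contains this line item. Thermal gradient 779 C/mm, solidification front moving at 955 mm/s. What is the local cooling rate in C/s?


CR = 779 * 955 = 743945 C/s


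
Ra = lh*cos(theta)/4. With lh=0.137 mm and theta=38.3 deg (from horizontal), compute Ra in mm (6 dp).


Ra = 0.137 * cos(38.3) / 4 = 0.026879 mm


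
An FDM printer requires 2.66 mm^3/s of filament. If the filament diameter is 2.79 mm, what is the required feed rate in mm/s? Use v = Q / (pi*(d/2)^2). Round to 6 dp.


A = pi*(2.79/2)^2 = 6.113618
v = 2.66 / 6.113618 = 0.435094 mm/s


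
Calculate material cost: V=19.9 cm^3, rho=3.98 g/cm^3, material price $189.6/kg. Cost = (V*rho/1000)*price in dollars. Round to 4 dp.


Mass = 19.9*3.98/1000 = 0.079202 kg
Cost = 0.079202 * 189.6 = 15.0167 $


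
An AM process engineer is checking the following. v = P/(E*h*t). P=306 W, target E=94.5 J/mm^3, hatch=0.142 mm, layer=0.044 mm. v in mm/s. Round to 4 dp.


v = 306 / (94.5*0.142*0.044) = 518.2611 mm/s


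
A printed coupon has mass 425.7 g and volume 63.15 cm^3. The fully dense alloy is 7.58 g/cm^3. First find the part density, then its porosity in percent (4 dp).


rho_part = 425.7 / 63.15 = 6.74109264 g/cm^3
Porosity = (1 - 6.74109264/7.58)*100 = 11.0674 %


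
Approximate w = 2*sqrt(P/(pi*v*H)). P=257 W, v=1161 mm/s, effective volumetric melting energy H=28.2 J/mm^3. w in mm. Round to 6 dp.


w = 2*sqrt(257/(pi*1161*28.2)) = 0.099973 mm


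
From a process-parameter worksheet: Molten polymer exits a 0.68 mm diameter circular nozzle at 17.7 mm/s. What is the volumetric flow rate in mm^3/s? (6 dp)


A = pi*(0.68/2)^2 = 0.36316811 mm^2
Q = 0.36316811 * 17.7 = 6.428076 mm^3/s


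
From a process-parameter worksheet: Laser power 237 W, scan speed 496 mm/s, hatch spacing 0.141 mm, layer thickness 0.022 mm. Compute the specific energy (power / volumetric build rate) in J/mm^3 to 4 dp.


Build rate = 496 * 0.141 * 0.022 = 1.538592 mm^3/s
SE = 237 / 1.538592 = 154.0369 J/mm^3


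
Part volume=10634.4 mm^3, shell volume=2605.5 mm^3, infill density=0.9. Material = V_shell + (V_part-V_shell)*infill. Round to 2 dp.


V_infill = (10634.4 - 2605.5) * 0.9 = 7226.01
V_total = 2605.5 + 7226.01 = 9831.51 mm^3


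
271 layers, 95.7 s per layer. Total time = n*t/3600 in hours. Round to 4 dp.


t = 271 * 95.7 / 3600 = 7.2041 hrs


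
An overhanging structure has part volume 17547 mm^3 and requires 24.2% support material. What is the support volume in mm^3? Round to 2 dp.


V_support = 17547 * 0.242 = 4246.37 mm^3


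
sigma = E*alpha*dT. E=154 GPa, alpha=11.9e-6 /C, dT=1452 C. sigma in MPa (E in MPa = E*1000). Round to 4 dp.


sigma = 154*1000 * 11.9e-6 * 1452 = 2660.9352 MPa


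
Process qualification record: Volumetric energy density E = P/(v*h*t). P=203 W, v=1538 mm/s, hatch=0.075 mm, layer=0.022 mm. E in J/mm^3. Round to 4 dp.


E = 203 / (1538*0.075*0.022) = 79.9937 J/mm^3


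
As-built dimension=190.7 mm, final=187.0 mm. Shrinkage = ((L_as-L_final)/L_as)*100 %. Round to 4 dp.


Shrinkage = ((190.7-187.0)/190.7)*100 = 1.9402 %


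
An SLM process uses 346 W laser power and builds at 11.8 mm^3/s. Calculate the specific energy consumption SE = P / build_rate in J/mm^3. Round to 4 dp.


SE = 346 / 11.8 = 29.322 J/mm^3


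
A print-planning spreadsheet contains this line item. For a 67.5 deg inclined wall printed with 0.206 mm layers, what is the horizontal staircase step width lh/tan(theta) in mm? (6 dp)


step = 0.206 / tan(67.5) = 0.085328 mm


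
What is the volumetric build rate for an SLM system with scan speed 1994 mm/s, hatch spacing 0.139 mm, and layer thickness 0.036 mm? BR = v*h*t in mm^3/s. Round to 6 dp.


Rate = 1994 * 0.139 * 0.036 = 9.977976 mm^3/s


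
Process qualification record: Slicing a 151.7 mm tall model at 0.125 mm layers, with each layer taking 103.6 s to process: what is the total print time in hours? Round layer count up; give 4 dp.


Layers = ceil(151.7/0.125) = 1214
t = 1214 * 103.6 / 3600 = 34.9362 hrs


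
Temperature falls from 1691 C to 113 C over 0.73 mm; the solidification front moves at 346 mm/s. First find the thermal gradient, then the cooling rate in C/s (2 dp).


G = (1691-113)/0.73 = 2161.64383562 C/mm
CR = 2161.64383562 * 346 = 747928.77 C/s


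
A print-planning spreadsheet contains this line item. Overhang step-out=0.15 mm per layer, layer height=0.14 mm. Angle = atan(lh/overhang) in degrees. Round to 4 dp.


angle = atan(0.14/0.15) = 43.0251 degrees


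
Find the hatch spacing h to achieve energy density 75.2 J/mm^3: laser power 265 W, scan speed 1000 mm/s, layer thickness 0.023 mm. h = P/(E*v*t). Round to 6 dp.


h = 265 / (75.2*1000*0.023) = 0.153215 mm


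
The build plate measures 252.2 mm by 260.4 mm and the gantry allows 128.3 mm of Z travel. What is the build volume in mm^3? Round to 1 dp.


V = 252.2 * 260.4 * 128.3 = 8425830.5 mm^3


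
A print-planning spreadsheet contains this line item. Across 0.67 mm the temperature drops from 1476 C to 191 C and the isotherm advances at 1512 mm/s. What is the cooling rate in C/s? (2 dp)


G = (1476-191)/0.67 = 1917.91044776 C/mm
CR = 1917.91044776 * 1512 = 2899880.6 C/s


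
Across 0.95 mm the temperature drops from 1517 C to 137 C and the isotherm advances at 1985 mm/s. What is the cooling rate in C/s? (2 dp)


G = (1517-137)/0.95 = 1452.63157895 C/mm
CR = 1452.63157895 * 1985 = 2883473.68 C/s


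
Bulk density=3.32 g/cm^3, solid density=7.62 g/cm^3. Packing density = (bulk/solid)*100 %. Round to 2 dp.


Packing = (3.32/7.62)*100 = 43.57 %


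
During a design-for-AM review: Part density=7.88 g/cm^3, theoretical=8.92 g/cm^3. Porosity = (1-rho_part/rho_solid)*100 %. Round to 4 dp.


Porosity = (1-7.88/8.92)*100 = 11.6592 %


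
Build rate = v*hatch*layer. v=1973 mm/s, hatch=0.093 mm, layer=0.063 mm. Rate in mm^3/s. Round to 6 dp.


Rate = 1973 * 0.093 * 0.063 = 11.559807 mm^3/s


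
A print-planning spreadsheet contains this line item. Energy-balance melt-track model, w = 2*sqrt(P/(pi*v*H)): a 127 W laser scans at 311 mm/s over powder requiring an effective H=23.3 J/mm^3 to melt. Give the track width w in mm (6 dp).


w = 2*sqrt(127/(pi*311*23.3)) = 0.149382 mm


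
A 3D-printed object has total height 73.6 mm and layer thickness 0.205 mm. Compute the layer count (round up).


Layers = ceil(73.6/0.205) = 360


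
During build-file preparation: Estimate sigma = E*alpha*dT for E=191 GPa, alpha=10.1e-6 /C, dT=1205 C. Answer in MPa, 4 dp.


sigma = 191*1000 * 10.1e-6 * 1205 = 2324.5655 MPa


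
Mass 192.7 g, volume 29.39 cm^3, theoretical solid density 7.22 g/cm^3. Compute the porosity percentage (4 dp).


rho_part = 192.7 / 29.39 = 6.55665192 g/cm^3
Porosity = (1 - 6.55665192/7.22)*100 = 9.1876 %


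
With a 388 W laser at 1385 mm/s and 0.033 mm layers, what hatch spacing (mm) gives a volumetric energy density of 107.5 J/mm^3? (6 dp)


h = 388 / (107.5*1385*0.033) = 0.07897 mm


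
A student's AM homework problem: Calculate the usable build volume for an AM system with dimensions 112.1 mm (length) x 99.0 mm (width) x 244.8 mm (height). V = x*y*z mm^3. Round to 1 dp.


V = 112.1 * 99.0 * 244.8 = 2716765.9 mm^3


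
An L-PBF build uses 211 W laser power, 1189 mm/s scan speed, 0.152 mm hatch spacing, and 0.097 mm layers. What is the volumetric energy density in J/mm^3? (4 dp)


E = 211 / (1189*0.152*0.097) = 12.0361 J/mm^3


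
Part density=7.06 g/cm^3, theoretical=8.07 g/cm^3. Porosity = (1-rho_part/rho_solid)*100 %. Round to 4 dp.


Porosity = (1-7.06/8.07)*100 = 12.5155 %


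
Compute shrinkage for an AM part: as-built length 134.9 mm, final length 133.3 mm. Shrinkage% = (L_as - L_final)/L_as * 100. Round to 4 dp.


Shrinkage = ((134.9-133.3)/134.9)*100 = 1.1861 %


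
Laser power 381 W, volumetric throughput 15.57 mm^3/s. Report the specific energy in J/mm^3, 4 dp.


SE = 381 / 15.57 = 24.4701 J/mm^3


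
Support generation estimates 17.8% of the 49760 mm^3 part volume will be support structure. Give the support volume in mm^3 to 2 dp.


V_support = 49760 * 0.178 = 8857.28 mm^3


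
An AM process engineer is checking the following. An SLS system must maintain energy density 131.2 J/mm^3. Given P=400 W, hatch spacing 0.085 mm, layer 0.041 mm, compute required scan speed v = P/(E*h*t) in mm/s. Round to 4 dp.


v = 400 / (131.2*0.085*0.041) = 874.8294 mm/s


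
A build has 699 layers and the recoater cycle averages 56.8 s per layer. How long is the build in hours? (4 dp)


t = 699 * 56.8 / 3600 = 11.0287 hrs


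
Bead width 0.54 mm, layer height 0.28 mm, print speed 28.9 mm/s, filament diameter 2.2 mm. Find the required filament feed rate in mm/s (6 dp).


Q = 0.54 * 0.28 * 28.9 = 4.36968 mm^3/s
A_fil = pi*(2.2/2)^2 = 3.80132711 mm^2
v_feed = 4.36968 / 3.80132711 = 1.149514 mm/s


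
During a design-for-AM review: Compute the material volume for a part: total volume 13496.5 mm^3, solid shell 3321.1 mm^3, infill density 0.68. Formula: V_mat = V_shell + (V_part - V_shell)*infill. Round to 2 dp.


V_infill = (13496.5 - 3321.1) * 0.68 = 6919.27
V_total = 3321.1 + 6919.27 = 10240.37 mm^3


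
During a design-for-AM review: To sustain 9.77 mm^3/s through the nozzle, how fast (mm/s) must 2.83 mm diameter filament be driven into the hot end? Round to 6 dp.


A = pi*(2.83/2)^2 = 6.290175
v = 9.77 / 6.290175 = 1.553216 mm/s


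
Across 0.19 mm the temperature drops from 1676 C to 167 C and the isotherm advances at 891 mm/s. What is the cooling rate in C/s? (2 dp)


G = (1676-167)/0.19 = 7942.10526316 C/mm
CR = 7942.10526316 * 891 = 7076415.79 C/s


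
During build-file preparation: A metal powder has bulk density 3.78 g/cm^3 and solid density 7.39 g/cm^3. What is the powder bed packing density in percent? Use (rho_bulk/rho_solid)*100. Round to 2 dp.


Packing = (3.78/7.39)*100 = 51.15 %


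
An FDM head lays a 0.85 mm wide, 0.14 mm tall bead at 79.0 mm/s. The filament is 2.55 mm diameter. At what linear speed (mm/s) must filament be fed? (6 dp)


Q = 0.85 * 0.14 * 79.0 = 9.401 mm^3/s
A_fil = pi*(2.55/2)^2 = 5.10705156 mm^2
v_feed = 9.401 / 5.10705156 = 1.840788 mm/s


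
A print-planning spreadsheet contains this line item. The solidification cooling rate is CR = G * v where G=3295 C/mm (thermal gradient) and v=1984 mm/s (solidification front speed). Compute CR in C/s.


CR = 3295 * 1984 = 6537280 C/s


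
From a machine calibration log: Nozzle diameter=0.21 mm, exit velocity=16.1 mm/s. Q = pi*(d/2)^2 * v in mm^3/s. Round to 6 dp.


A = pi*(0.21/2)^2 = 0.03463606 mm^2
Q = 0.03463606 * 16.1 = 0.557641 mm^3/s


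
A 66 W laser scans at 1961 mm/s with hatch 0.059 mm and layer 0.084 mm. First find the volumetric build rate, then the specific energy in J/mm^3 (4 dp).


Build rate = 1961 * 0.059 * 0.084 = 9.718716 mm^3/s
SE = 66 / 9.718716 = 6.791 J/mm^3


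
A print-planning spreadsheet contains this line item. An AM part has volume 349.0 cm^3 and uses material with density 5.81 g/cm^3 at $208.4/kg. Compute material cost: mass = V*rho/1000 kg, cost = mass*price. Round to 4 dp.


Mass = 349.0*5.81/1000 = 2.02769 kg
Cost = 2.02769 * 208.4 = 422.5706 $


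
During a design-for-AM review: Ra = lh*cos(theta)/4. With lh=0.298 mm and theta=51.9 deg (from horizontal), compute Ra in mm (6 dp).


Ra = 0.298 * cos(51.9) / 4 = 0.045969 mm


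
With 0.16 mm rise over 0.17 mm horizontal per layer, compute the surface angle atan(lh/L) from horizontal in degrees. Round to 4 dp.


angle = atan(0.16/0.17) = 43.2643 degrees


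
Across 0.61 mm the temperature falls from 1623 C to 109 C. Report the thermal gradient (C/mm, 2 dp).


G = (1623-109)/0.61 = 2481.97 C/mm


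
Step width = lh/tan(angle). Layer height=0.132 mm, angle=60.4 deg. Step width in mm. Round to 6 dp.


step = 0.132 / tan(60.4) = 0.074986 mm


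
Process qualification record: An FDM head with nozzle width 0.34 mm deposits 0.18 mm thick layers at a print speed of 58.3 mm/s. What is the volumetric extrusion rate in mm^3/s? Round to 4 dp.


Rate = 0.34 * 0.18 * 58.3 = 3.568 mm^3/s


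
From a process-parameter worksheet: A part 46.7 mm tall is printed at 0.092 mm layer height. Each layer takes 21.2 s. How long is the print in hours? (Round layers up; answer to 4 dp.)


Layers = ceil(46.7/0.092) = 508
t = 508 * 21.2 / 3600 = 2.9916 hrs


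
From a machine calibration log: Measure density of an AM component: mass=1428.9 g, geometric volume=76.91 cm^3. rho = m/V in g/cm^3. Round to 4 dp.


rho = 1428.9 / 76.91 = 18.5789 g/cm^3


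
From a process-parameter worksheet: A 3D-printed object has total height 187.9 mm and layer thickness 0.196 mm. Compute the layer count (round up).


Layers = ceil(187.9/0.196) = 959


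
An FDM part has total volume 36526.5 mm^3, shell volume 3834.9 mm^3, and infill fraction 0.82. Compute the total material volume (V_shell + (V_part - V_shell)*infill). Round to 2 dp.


V_infill = (36526.5 - 3834.9) * 0.82 = 26807.11
V_total = 3834.9 + 26807.11 = 30642.01 mm^3


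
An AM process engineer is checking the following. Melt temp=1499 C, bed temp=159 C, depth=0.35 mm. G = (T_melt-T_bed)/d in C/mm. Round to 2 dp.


G = (1499-159)/0.35 = 3828.57 C/mm


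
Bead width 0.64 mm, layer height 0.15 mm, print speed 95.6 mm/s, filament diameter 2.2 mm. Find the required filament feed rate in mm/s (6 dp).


Q = 0.64 * 0.15 * 95.6 = 9.1776 mm^3/s
A_fil = pi*(2.2/2)^2 = 3.80132711 mm^2
v_feed = 9.1776 / 3.80132711 = 2.414315 mm/s


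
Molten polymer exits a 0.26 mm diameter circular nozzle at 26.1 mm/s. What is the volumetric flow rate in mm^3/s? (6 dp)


A = pi*(0.26/2)^2 = 0.05309292 mm^2
Q = 0.05309292 * 26.1 = 1.385725 mm^3/s


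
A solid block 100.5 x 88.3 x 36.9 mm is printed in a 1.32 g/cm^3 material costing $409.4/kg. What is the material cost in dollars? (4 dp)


V = 100.5 * 88.3 * 36.9 = 327456.135 mm^3 = 327.456135 cm^3
Mass = 327.456135 * 1.32 / 1000 = 0.4322421 kg
Cost = 0.4322421 * 409.4 = 176.9599 $


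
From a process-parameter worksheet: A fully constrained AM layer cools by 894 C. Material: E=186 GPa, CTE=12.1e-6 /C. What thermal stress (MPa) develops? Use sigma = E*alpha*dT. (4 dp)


sigma = 186*1000 * 12.1e-6 * 894 = 2012.0364 MPa


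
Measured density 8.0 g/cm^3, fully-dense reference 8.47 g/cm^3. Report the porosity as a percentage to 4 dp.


Porosity = (1-8.0/8.47)*100 = 5.549 %


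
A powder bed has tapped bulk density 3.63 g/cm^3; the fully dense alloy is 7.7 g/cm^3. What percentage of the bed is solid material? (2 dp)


Packing = (3.63/7.7)*100 = 47.14 %


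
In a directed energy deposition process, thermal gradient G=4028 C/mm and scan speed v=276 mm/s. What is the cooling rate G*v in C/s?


CR = 4028 * 276 = 1111728 C/s


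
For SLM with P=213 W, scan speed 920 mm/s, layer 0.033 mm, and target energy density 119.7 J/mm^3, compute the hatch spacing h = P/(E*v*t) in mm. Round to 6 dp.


h = 213 / (119.7*920*0.033) = 0.058612 mm


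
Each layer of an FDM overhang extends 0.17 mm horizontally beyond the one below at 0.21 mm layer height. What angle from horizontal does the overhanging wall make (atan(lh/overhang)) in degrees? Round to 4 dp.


angle = atan(0.21/0.17) = 51.009 degrees


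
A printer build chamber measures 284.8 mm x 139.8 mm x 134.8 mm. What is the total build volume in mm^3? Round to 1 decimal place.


V = 284.8 * 139.8 * 134.8 = 5367067.4 mm^3


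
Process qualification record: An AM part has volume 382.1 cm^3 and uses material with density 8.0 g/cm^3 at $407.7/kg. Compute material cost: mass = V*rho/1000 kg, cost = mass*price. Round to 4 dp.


Mass = 382.1*8.0/1000 = 3.0568 kg
Cost = 3.0568 * 407.7 = 1246.2574 $


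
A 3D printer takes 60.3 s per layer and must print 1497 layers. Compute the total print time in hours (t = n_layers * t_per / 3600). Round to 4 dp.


t = 1497 * 60.3 / 3600 = 25.0748 hrs


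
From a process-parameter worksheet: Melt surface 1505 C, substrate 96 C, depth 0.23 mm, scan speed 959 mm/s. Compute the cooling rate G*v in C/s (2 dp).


G = (1505-96)/0.23 = 6126.08695652 C/mm
CR = 6126.08695652 * 959 = 5874917.39 C/s
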